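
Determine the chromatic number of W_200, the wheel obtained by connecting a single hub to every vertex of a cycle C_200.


W_200 consists of the cycle C_200 together with a hub vertex adjacent to every cycle vertex.
The cycle C_200 needs 2 colors (even cycle -> 2).
The hub is adjacent to every cycle vertex, so it must receive a new color distinct from all of them.
Chromatic number = 2 + 1 = 3.

3


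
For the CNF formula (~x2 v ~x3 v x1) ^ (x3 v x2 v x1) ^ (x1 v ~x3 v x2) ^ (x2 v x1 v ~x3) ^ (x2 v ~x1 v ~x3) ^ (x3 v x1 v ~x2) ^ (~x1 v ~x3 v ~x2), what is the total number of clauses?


Each group enclosed in parentheses joined by ^ is one clause.
Counting the conjuncts: 7 clauses.

7


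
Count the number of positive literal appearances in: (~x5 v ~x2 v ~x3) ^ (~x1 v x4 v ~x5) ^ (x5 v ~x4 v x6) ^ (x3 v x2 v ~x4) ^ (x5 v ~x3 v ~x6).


Scan each clause for unnegated literals.
Clause 1: 0 positive; Clause 2: 1 positive; Clause 3: 2 positive; Clause 4: 2 positive; Clause 5: 1 positive.
Total positive literal occurrences = 6.

6


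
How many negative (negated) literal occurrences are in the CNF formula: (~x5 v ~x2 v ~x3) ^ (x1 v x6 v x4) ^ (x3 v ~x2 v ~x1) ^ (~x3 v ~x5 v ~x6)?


Scan each clause for negated literals.
Clause 1: 3 negative; Clause 2: 0 negative; Clause 3: 2 negative; Clause 4: 3 negative.
Total negative literal occurrences = 8.

8


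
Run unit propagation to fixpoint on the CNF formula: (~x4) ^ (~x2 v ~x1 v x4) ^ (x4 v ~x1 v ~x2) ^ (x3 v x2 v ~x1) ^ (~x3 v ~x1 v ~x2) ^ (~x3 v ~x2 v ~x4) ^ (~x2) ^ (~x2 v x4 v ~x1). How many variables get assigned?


Unit propagation repeatedly assigns the literal in any unit clause, then simplifies.
Assignments in order: x4 = F, x2 = F.
No further unit clauses remain.
Total variables assigned = 2.

2


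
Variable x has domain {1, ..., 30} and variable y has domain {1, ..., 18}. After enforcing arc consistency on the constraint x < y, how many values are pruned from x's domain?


For the constraint x < y, x needs a supporting value in y's domain.
x can be at most 17 (one less than y's maximum).
Valid x values from domain: 17 out of 30.
Pruned = 30 - 17 = 13.

13


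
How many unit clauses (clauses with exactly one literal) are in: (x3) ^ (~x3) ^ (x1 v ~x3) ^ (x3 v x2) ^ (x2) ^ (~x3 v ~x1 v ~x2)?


A unit clause contains exactly one literal.
Unit clauses found: (x3), (~x3), (x2).
Count = 3.

3


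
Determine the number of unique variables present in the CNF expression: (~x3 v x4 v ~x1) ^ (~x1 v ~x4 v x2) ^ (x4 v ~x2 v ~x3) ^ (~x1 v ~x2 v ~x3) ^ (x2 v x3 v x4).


Identify each distinct variable in the formula.
Variables found: x1, x2, x3, x4.
Total distinct variables = 4.

4


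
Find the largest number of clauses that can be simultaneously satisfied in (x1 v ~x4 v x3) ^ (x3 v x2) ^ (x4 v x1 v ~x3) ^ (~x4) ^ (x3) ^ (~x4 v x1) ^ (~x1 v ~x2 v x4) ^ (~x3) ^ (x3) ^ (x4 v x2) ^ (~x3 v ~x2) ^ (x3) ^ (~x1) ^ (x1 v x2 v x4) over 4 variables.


Enumerate all 16 truth assignments.
For each, count how many of the 14 clauses are satisfied.
The formula is not fully satisfiable, so the maximum is below 14.
Maximum simultaneously satisfiable clauses = 11.

11


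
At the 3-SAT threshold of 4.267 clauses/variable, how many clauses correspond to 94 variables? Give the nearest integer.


The 3-SAT phase transition occurs at approximately 4.267 clauses per variable.
m = 4.267 * 94 = 401.098.
Rounded to nearest integer: 401.

401


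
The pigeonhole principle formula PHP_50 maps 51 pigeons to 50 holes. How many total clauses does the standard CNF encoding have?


The PHP encoding has two parts:
1) At-least-one-hole clauses: 51 (one per pigeon, each with 50 literals).
2) At-most-one-pigeon-per-hole clauses: 50 holes * C(51,2) = 50 * 1275 = 63750.
Total clauses = 51 + 63750 = 63801.

63801


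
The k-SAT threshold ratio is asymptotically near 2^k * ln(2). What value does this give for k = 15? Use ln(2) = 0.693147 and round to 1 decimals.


Using the asymptotic formula: threshold ~ 2^k * ln(2).
2^15 = 32768.
32768 * 0.693147 = 22713.0.

22713.0


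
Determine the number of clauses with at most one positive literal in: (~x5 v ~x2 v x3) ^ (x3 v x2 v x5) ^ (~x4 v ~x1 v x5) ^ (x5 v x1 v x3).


A Horn clause has at most one positive literal.
Clause 1: 1 positive lit(s) -> Horn
Clause 2: 3 positive lit(s) -> not Horn
Clause 3: 1 positive lit(s) -> Horn
Clause 4: 3 positive lit(s) -> not Horn
Total Horn clauses = 2.

2


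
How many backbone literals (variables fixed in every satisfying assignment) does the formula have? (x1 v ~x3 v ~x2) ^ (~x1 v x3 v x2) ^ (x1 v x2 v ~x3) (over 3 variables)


Find all satisfying assignments: 5 model(s).
Check which variables have the same value in every model.
No variable is fixed across all models.
Backbone size = 0.

0


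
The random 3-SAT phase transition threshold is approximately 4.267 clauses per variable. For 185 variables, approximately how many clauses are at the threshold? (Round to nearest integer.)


The 3-SAT phase transition occurs at approximately 4.267 clauses per variable.
m = 4.267 * 185 = 789.395.
Rounded to nearest integer: 789.

789


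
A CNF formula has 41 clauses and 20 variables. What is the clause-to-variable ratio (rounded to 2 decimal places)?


Clause-to-variable ratio = clauses / variables.
41 / 20 = 2.05.

2.05


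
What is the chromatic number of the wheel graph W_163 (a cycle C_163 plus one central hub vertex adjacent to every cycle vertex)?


W_163 consists of the cycle C_163 together with a hub vertex adjacent to every cycle vertex.
The cycle C_163 needs 3 colors (odd cycle -> 3).
The hub is adjacent to every cycle vertex, so it must receive a new color distinct from all of them.
Chromatic number = 3 + 1 = 4.

4


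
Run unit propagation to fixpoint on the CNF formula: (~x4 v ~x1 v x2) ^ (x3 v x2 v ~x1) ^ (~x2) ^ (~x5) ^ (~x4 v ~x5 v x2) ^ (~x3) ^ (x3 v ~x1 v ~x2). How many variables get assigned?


Unit propagation repeatedly assigns the literal in any unit clause, then simplifies.
Assignments in order: x2 = F, x5 = F, x3 = F, x1 = F.
No further unit clauses remain.
Total variables assigned = 4.

4


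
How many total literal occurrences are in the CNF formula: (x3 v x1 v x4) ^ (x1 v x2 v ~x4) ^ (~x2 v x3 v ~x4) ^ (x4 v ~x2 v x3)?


Clause lengths: 3, 3, 3, 3.
Sum = 3 + 3 + 3 + 3 = 12.

12


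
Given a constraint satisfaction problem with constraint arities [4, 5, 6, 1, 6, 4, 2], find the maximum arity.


The arities are: 4, 5, 6, 1, 6, 4, 2.
Scan for the maximum value.
Maximum arity = 6.

6


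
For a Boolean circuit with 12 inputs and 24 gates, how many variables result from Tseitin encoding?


The Tseitin transformation introduces one auxiliary variable per gate.
Total variables = inputs + gates = 12 + 24 = 36.

36


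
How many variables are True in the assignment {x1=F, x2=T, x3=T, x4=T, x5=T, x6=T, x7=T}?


The weight is the number of variables assigned True.
True variables: x2, x3, x4, x5, x6, x7.
Weight = 6.

6


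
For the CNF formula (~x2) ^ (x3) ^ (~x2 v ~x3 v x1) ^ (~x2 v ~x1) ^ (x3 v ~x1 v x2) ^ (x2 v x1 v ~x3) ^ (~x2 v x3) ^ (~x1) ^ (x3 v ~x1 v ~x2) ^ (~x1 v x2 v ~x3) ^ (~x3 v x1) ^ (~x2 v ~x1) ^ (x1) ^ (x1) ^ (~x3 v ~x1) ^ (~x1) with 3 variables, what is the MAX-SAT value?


Enumerate all 8 truth assignments.
For each, count how many of the 16 clauses are satisfied.
The formula is not fully satisfiable, so the maximum is below 16.
Maximum simultaneously satisfiable clauses = 13.

13


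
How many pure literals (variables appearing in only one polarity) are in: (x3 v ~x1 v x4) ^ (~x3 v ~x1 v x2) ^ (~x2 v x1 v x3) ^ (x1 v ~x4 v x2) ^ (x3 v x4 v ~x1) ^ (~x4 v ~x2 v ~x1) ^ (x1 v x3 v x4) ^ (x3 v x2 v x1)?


A pure literal appears in only one polarity across all clauses.
No pure literals found.
Count = 0.

0


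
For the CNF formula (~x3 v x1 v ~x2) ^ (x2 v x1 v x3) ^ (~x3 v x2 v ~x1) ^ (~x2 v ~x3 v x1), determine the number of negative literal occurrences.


Scan each clause for negated literals.
Clause 1: 2 negative; Clause 2: 0 negative; Clause 3: 2 negative; Clause 4: 2 negative.
Total negative literal occurrences = 6.

6


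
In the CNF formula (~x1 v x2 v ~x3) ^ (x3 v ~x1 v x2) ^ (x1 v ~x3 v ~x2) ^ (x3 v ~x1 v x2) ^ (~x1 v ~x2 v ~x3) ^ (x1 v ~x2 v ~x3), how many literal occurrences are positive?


Scan each clause for unnegated literals.
Clause 1: 1 positive; Clause 2: 2 positive; Clause 3: 1 positive; Clause 4: 2 positive; Clause 5: 0 positive; Clause 6: 1 positive.
Total positive literal occurrences = 7.

7


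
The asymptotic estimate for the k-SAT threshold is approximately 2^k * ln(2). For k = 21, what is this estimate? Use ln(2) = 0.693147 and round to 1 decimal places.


Using the asymptotic formula: threshold ~ 2^k * ln(2).
2^21 = 2097152.
2097152 * 0.693147 = 1453634.6.

1453634.6


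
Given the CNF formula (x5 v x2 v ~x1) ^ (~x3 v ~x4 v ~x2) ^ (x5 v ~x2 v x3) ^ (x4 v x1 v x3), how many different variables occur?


Identify each distinct variable in the formula.
Variables found: x1, x2, x3, x4, x5.
Total distinct variables = 5.

5


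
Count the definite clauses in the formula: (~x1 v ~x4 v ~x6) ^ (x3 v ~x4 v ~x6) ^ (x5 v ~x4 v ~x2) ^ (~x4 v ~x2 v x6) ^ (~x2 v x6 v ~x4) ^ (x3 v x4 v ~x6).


A definite clause has exactly one positive literal.
Clause 1: 0 positive -> not definite
Clause 2: 1 positive -> definite
Clause 3: 1 positive -> definite
Clause 4: 1 positive -> definite
Clause 5: 1 positive -> definite
Clause 6: 2 positive -> not definite
Definite clause count = 4.

4


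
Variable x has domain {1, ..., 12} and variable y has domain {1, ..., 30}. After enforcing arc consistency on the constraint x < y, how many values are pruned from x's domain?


For the constraint x < y, x needs a supporting value in y's domain.
x can be at most 29 (one less than y's maximum).
Valid x values from domain: 12 out of 12.
Pruned = 12 - 12 = 0.

0


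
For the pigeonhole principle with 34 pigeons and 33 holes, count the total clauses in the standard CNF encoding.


The PHP encoding has two parts:
1) At-least-one-hole clauses: 34 (one per pigeon, each with 33 literals).
2) At-most-one-pigeon-per-hole clauses: 33 holes * C(34,2) = 33 * 561 = 18513.
Total clauses = 34 + 18513 = 18547.

18547


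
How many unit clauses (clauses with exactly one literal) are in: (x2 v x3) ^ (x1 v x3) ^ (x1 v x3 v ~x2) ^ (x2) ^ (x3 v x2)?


A unit clause contains exactly one literal.
Unit clauses found: (x2).
Count = 1.

1


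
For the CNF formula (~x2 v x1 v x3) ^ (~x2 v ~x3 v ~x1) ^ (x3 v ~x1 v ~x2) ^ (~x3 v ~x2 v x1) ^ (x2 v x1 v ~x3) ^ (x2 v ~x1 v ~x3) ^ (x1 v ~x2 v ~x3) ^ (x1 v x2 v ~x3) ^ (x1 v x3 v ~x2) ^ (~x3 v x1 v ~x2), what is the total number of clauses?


Each group enclosed in parentheses joined by ^ is one clause.
Counting the conjuncts: 10 clauses.

10


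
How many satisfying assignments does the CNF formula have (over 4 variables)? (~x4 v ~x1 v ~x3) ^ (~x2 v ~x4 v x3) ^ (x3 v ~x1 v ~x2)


Enumerate all 16 truth assignments over 4 variables.
Test each against every clause.
Satisfying assignments found: 11.

11


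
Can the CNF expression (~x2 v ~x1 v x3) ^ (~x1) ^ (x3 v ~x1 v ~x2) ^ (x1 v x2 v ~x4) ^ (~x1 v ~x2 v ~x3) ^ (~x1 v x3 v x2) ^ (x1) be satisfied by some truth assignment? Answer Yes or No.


Check all 16 possible truth assignments.
Number of satisfying assignments found: 0.
The formula is unsatisfiable.

No


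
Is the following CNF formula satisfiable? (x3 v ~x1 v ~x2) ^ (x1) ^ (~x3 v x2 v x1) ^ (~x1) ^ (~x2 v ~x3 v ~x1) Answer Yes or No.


Check all 8 possible truth assignments.
Number of satisfying assignments found: 0.
The formula is unsatisfiable.

No


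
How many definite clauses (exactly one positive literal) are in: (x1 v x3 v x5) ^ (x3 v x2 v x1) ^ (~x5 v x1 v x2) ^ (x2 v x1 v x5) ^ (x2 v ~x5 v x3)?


A definite clause has exactly one positive literal.
Clause 1: 3 positive -> not definite
Clause 2: 3 positive -> not definite
Clause 3: 2 positive -> not definite
Clause 4: 3 positive -> not definite
Clause 5: 2 positive -> not definite
Definite clause count = 0.

0


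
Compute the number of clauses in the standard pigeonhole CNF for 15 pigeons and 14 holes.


The PHP encoding has two parts:
1) At-least-one-hole clauses: 15 (one per pigeon, each with 14 literals).
2) At-most-one-pigeon-per-hole clauses: 14 holes * C(15,2) = 14 * 105 = 1470.
Total clauses = 15 + 1470 = 1485.

1485


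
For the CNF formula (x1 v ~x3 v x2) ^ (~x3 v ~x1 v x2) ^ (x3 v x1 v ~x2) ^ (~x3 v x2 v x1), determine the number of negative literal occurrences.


Scan each clause for negated literals.
Clause 1: 1 negative; Clause 2: 2 negative; Clause 3: 1 negative; Clause 4: 1 negative.
Total negative literal occurrences = 5.

5


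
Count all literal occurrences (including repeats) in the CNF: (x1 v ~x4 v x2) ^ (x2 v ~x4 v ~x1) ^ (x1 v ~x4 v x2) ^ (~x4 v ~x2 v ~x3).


Clause lengths: 3, 3, 3, 3.
Sum = 3 + 3 + 3 + 3 = 12.

12


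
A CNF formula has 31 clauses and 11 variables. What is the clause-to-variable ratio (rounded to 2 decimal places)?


Clause-to-variable ratio = clauses / variables.
31 / 11 = 2.82.

2.82


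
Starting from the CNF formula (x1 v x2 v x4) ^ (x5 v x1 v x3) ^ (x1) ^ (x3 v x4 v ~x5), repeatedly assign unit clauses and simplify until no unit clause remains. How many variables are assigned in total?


Unit propagation repeatedly assigns the literal in any unit clause, then simplifies.
Assignments in order: x1 = T.
No further unit clauses remain.
Total variables assigned = 1.

1


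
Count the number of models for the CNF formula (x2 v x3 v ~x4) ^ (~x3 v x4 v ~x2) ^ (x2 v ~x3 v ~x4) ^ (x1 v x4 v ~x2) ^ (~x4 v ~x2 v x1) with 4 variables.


Enumerate all 16 truth assignments over 4 variables.
Test each against every clause.
Satisfying assignments found: 7.

7


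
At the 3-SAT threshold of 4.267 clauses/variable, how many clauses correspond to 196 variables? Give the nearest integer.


The 3-SAT phase transition occurs at approximately 4.267 clauses per variable.
m = 4.267 * 196 = 836.332.
Rounded to nearest integer: 836.

836


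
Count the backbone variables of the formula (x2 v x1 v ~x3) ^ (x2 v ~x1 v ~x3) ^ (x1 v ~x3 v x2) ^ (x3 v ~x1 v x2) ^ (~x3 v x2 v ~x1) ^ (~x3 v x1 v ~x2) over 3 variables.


Find all satisfying assignments: 4 model(s).
Check which variables have the same value in every model.
No variable is fixed across all models.
Backbone size = 0.

0


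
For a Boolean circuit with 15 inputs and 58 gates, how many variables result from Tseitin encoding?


The Tseitin transformation introduces one auxiliary variable per gate.
Total variables = inputs + gates = 15 + 58 = 73.

73


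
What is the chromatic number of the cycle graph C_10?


A cycle on an even number of vertices is bipartite: alternate two colors around the cycle.
Since 10 is even, two colors suffice, and at least two are needed because the graph has edges.
Chromatic number = 2.

2


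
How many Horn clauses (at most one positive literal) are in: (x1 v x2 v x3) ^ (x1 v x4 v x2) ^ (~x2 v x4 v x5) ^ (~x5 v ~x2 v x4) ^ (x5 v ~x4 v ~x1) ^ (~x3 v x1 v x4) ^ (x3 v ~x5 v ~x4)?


A Horn clause has at most one positive literal.
Clause 1: 3 positive lit(s) -> not Horn
Clause 2: 3 positive lit(s) -> not Horn
Clause 3: 2 positive lit(s) -> not Horn
Clause 4: 1 positive lit(s) -> Horn
Clause 5: 1 positive lit(s) -> Horn
Clause 6: 2 positive lit(s) -> not Horn
Clause 7: 1 positive lit(s) -> Horn
Total Horn clauses = 3.

3


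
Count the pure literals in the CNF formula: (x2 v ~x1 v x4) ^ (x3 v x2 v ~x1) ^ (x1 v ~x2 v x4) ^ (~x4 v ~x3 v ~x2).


A pure literal appears in only one polarity across all clauses.
No pure literals found.
Count = 0.

0


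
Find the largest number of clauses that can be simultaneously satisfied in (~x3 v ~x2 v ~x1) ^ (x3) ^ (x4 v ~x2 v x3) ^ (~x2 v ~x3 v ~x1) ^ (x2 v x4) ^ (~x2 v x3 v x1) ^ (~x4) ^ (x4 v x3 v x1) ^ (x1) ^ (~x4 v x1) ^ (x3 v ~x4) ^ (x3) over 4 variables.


Enumerate all 16 truth assignments.
For each, count how many of the 12 clauses are satisfied.
The formula is not fully satisfiable, so the maximum is below 12.
Maximum simultaneously satisfiable clauses = 11.

11


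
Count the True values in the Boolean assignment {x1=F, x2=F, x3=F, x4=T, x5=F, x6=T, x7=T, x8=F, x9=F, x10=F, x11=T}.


The weight is the number of variables assigned True.
True variables: x4, x6, x7, x11.
Weight = 4.

4


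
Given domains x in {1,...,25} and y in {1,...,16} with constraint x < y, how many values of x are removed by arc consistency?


For the constraint x < y, x needs a supporting value in y's domain.
x can be at most 15 (one less than y's maximum).
Valid x values from domain: 15 out of 25.
Pruned = 25 - 15 = 10.

10


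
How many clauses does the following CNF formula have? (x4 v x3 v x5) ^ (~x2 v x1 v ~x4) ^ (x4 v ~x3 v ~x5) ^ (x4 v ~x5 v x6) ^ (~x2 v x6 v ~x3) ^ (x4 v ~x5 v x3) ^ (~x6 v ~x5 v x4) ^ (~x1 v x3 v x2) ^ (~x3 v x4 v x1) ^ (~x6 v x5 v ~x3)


Each group enclosed in parentheses joined by ^ is one clause.
Counting the conjuncts: 10 clauses.

10


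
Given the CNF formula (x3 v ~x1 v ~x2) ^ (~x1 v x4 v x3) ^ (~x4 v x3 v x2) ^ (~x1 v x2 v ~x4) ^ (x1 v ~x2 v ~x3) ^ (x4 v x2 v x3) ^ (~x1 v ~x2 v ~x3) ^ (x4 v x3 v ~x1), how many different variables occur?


Identify each distinct variable in the formula.
Variables found: x1, x2, x3, x4.
Total distinct variables = 4.

4


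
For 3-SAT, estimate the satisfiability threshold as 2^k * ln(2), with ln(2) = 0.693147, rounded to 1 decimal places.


Using the asymptotic formula: threshold ~ 2^k * ln(2).
2^3 = 8.
8 * 0.693147 = 5.5.

5.5


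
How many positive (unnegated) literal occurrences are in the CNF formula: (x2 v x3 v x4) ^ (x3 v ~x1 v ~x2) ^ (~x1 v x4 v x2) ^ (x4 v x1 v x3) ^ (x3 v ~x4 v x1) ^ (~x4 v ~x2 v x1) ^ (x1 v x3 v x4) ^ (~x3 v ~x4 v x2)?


Scan each clause for unnegated literals.
Clause 1: 3 positive; Clause 2: 1 positive; Clause 3: 2 positive; Clause 4: 3 positive; Clause 5: 2 positive; Clause 6: 1 positive; Clause 7: 3 positive; Clause 8: 1 positive.
Total positive literal occurrences = 16.

16


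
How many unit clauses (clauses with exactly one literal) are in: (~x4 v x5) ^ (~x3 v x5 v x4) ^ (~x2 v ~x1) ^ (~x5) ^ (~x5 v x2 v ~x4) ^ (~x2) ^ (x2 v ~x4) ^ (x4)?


A unit clause contains exactly one literal.
Unit clauses found: (~x5), (~x2), (x4).
Count = 3.

3


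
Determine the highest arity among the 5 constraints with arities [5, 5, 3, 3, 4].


The arities are: 5, 5, 3, 3, 4.
Scan for the maximum value.
Maximum arity = 5.

5


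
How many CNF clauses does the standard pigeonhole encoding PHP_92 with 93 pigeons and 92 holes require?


The PHP encoding has two parts:
1) At-least-one-hole clauses: 93 (one per pigeon, each with 92 literals).
2) At-most-one-pigeon-per-hole clauses: 92 holes * C(93,2) = 92 * 4278 = 393576.
Total clauses = 93 + 393576 = 393669.

393669


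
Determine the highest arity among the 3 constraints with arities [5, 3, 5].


The arities are: 5, 3, 5.
Scan for the maximum value.
Maximum arity = 5.

5


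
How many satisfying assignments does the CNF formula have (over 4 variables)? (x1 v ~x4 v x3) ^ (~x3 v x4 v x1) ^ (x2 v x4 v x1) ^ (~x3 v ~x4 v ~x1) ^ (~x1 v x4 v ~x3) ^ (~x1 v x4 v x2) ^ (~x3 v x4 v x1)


Enumerate all 16 truth assignments over 4 variables.
Test each against every clause.
Satisfying assignments found: 6.

6


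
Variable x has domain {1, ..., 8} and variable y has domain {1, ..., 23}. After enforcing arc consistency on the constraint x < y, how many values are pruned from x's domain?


For the constraint x < y, x needs a supporting value in y's domain.
x can be at most 22 (one less than y's maximum).
Valid x values from domain: 8 out of 8.
Pruned = 8 - 8 = 0.

0


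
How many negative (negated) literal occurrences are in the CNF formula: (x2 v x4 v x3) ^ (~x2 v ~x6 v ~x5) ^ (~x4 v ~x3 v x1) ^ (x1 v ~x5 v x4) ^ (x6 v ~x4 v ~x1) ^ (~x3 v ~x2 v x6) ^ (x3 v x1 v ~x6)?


Scan each clause for negated literals.
Clause 1: 0 negative; Clause 2: 3 negative; Clause 3: 2 negative; Clause 4: 1 negative; Clause 5: 2 negative; Clause 6: 2 negative; Clause 7: 1 negative.
Total negative literal occurrences = 11.

11


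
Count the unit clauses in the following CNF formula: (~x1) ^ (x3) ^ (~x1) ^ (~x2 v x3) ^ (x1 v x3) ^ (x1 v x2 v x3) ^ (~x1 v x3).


A unit clause contains exactly one literal.
Unit clauses found: (~x1), (x3), (~x1).
Count = 3.

3


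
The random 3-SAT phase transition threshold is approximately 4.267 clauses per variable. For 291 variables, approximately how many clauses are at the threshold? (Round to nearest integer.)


The 3-SAT phase transition occurs at approximately 4.267 clauses per variable.
m = 4.267 * 291 = 1241.697.
Rounded to nearest integer: 1242.

1242


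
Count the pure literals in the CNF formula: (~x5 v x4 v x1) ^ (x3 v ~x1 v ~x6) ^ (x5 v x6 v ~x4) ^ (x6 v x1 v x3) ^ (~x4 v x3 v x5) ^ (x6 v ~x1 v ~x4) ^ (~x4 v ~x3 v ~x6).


A pure literal appears in only one polarity across all clauses.
No pure literals found.
Count = 0.

0


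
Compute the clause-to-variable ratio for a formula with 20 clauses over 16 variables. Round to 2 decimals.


Clause-to-variable ratio = clauses / variables.
20 / 16 = 1.25.

1.25


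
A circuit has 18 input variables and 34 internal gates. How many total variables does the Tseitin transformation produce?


The Tseitin transformation introduces one auxiliary variable per gate.
Total variables = inputs + gates = 18 + 34 = 52.

52


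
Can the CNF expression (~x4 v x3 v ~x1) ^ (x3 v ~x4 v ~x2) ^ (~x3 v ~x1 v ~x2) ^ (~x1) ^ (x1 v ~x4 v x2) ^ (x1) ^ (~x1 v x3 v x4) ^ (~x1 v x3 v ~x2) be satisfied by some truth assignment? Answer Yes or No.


Check all 16 possible truth assignments.
Number of satisfying assignments found: 0.
The formula is unsatisfiable.

No


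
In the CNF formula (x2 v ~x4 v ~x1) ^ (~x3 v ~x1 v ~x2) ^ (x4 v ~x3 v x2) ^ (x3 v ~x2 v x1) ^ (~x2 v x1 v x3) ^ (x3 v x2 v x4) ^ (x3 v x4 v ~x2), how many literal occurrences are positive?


Scan each clause for unnegated literals.
Clause 1: 1 positive; Clause 2: 0 positive; Clause 3: 2 positive; Clause 4: 2 positive; Clause 5: 2 positive; Clause 6: 3 positive; Clause 7: 2 positive.
Total positive literal occurrences = 12.

12


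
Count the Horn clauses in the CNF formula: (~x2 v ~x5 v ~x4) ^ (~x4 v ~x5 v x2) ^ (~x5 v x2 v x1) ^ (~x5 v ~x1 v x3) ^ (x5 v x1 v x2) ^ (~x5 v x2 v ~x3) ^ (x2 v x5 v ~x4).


A Horn clause has at most one positive literal.
Clause 1: 0 positive lit(s) -> Horn
Clause 2: 1 positive lit(s) -> Horn
Clause 3: 2 positive lit(s) -> not Horn
Clause 4: 1 positive lit(s) -> Horn
Clause 5: 3 positive lit(s) -> not Horn
Clause 6: 1 positive lit(s) -> Horn
Clause 7: 2 positive lit(s) -> not Horn
Total Horn clauses = 4.

4


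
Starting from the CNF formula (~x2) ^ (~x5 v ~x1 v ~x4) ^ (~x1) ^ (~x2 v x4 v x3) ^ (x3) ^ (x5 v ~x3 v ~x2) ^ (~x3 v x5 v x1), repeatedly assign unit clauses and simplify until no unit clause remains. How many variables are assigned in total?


Unit propagation repeatedly assigns the literal in any unit clause, then simplifies.
Assignments in order: x2 = F, x1 = F, x3 = T, x5 = T.
No further unit clauses remain.
Total variables assigned = 4.

4


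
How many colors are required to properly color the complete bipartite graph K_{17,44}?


K_{17,44} is bipartite by definition: the two parts are independent sets, with every edge crossing between them.
Color all vertices in one part with color 1 and all vertices in the other part with color 2.
Since the graph has at least one edge, one color does not suffice.
Chromatic number = 2.

2


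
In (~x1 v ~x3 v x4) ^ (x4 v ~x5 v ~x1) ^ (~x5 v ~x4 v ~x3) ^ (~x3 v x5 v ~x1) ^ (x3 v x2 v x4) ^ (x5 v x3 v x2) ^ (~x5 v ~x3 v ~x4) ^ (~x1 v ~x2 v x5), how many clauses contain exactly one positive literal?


A definite clause has exactly one positive literal.
Clause 1: 1 positive -> definite
Clause 2: 1 positive -> definite
Clause 3: 0 positive -> not definite
Clause 4: 1 positive -> definite
Clause 5: 3 positive -> not definite
Clause 6: 3 positive -> not definite
Clause 7: 0 positive -> not definite
Clause 8: 1 positive -> definite
Definite clause count = 4.

4


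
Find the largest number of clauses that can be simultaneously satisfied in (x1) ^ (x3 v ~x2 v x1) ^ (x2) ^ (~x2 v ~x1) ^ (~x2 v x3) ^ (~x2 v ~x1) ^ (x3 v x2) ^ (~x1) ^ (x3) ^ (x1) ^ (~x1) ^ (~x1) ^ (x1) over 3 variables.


Enumerate all 8 truth assignments.
For each, count how many of the 13 clauses are satisfied.
The formula is not fully satisfiable, so the maximum is below 13.
Maximum simultaneously satisfiable clauses = 10.

10


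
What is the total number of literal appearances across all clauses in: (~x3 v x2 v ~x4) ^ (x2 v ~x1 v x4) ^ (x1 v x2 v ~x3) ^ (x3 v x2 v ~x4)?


Clause lengths: 3, 3, 3, 3.
Sum = 3 + 3 + 3 + 3 = 12.

12


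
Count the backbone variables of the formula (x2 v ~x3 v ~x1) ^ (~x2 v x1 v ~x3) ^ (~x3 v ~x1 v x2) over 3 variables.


Find all satisfying assignments: 6 model(s).
Check which variables have the same value in every model.
No variable is fixed across all models.
Backbone size = 0.

0


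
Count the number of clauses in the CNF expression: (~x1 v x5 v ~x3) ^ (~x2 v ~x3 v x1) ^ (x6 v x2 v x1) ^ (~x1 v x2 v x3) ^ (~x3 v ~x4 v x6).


Each group enclosed in parentheses joined by ^ is one clause.
Counting the conjuncts: 5 clauses.

5


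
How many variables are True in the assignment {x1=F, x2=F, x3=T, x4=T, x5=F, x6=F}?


The weight is the number of variables assigned True.
True variables: x3, x4.
Weight = 2.

2


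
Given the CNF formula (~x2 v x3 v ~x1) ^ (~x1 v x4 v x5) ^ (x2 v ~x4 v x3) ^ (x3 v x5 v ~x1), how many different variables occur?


Identify each distinct variable in the formula.
Variables found: x1, x2, x3, x4, x5.
Total distinct variables = 5.

5


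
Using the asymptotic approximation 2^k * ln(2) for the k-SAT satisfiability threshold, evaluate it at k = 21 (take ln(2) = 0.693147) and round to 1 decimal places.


Using the asymptotic formula: threshold ~ 2^k * ln(2).
2^21 = 2097152.
2097152 * 0.693147 = 1453634.6.

1453634.6


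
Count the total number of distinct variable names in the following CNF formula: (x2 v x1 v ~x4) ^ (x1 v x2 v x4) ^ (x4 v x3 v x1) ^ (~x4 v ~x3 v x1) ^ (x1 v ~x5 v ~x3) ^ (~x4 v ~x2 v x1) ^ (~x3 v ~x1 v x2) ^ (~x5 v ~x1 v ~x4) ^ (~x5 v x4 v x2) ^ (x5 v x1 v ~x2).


Identify each distinct variable in the formula.
Variables found: x1, x2, x3, x4, x5.
Total distinct variables = 5.

5


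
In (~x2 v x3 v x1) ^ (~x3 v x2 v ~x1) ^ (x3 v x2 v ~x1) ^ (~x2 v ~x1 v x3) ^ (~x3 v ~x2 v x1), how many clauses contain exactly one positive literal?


A definite clause has exactly one positive literal.
Clause 1: 2 positive -> not definite
Clause 2: 1 positive -> definite
Clause 3: 2 positive -> not definite
Clause 4: 1 positive -> definite
Clause 5: 1 positive -> definite
Definite clause count = 3.

3


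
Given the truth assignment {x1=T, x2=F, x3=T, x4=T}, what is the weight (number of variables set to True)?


The weight is the number of variables assigned True.
True variables: x1, x3, x4.
Weight = 3.

3


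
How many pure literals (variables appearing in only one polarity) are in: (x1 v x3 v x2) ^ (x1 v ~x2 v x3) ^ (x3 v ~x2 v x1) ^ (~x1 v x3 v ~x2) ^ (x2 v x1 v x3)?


A pure literal appears in only one polarity across all clauses.
Pure literals: x3 (positive only).
Count = 1.

1


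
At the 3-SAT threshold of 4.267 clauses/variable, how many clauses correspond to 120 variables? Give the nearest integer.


The 3-SAT phase transition occurs at approximately 4.267 clauses per variable.
m = 4.267 * 120 = 512.04.
Rounded to nearest integer: 512.

512


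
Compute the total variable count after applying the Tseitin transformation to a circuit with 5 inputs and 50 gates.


The Tseitin transformation introduces one auxiliary variable per gate.
Total variables = inputs + gates = 5 + 50 = 55.

55


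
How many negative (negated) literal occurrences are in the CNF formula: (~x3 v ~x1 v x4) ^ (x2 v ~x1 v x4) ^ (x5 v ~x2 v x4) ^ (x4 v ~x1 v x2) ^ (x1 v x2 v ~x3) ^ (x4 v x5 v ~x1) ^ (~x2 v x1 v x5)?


Scan each clause for negated literals.
Clause 1: 2 negative; Clause 2: 1 negative; Clause 3: 1 negative; Clause 4: 1 negative; Clause 5: 1 negative; Clause 6: 1 negative; Clause 7: 1 negative.
Total negative literal occurrences = 8.

8


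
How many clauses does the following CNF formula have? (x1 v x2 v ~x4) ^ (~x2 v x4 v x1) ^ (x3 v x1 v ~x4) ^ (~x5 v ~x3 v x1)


Each group enclosed in parentheses joined by ^ is one clause.
Counting the conjuncts: 4 clauses.

4


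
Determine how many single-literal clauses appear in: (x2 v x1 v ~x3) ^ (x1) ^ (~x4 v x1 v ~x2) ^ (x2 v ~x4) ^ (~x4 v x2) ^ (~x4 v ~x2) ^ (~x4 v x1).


A unit clause contains exactly one literal.
Unit clauses found: (x1).
Count = 1.

1


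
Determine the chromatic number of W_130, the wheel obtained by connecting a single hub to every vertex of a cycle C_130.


W_130 consists of the cycle C_130 together with a hub vertex adjacent to every cycle vertex.
The cycle C_130 needs 2 colors (even cycle -> 2).
The hub is adjacent to every cycle vertex, so it must receive a new color distinct from all of them.
Chromatic number = 2 + 1 = 3.

3


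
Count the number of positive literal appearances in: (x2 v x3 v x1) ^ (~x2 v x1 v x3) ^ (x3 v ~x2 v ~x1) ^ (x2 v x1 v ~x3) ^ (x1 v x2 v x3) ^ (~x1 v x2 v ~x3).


Scan each clause for unnegated literals.
Clause 1: 3 positive; Clause 2: 2 positive; Clause 3: 1 positive; Clause 4: 2 positive; Clause 5: 3 positive; Clause 6: 1 positive.
Total positive literal occurrences = 12.

12


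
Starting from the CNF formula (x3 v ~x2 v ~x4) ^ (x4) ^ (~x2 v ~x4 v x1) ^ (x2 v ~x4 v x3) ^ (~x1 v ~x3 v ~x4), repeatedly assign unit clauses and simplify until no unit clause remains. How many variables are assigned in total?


Unit propagation repeatedly assigns the literal in any unit clause, then simplifies.
Assignments in order: x4 = T.
No further unit clauses remain.
Total variables assigned = 1.

1


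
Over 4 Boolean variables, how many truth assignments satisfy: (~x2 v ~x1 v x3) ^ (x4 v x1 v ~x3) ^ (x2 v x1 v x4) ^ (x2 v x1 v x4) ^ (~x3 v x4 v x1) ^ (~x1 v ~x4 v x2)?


Enumerate all 16 truth assignments over 4 variables.
Test each against every clause.
Satisfying assignments found: 9.

9


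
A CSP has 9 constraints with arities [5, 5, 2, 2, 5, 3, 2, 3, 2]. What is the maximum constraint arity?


The arities are: 5, 5, 2, 2, 5, 3, 2, 3, 2.
Scan for the maximum value.
Maximum arity = 5.

5


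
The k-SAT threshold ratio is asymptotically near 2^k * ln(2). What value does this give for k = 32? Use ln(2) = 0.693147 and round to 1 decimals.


Using the asymptotic formula: threshold ~ 2^k * ln(2).
2^32 = 4294967296.
4294967296 * 0.693147 = 2977043696.3.

2977043696.3


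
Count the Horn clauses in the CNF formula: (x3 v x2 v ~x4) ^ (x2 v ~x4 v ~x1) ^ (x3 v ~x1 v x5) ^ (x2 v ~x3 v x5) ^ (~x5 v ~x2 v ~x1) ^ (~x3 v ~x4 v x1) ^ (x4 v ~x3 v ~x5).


A Horn clause has at most one positive literal.
Clause 1: 2 positive lit(s) -> not Horn
Clause 2: 1 positive lit(s) -> Horn
Clause 3: 2 positive lit(s) -> not Horn
Clause 4: 2 positive lit(s) -> not Horn
Clause 5: 0 positive lit(s) -> Horn
Clause 6: 1 positive lit(s) -> Horn
Clause 7: 1 positive lit(s) -> Horn
Total Horn clauses = 4.

4


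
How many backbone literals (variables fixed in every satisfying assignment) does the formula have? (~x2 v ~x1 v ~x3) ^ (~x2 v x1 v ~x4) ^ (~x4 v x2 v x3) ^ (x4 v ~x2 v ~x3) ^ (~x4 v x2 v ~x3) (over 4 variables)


Find all satisfying assignments: 7 model(s).
Check which variables have the same value in every model.
No variable is fixed across all models.
Backbone size = 0.

0


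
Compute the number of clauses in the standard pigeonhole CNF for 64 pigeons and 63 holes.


The PHP encoding has two parts:
1) At-least-one-hole clauses: 64 (one per pigeon, each with 63 literals).
2) At-most-one-pigeon-per-hole clauses: 63 holes * C(64,2) = 63 * 2016 = 127008.
Total clauses = 64 + 127008 = 127072.

127072


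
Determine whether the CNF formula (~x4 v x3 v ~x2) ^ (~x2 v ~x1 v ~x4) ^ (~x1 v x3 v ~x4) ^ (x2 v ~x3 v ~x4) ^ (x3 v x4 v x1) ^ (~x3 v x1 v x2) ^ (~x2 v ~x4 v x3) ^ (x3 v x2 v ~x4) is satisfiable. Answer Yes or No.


Check all 16 possible truth assignments.
Number of satisfying assignments found: 6.
The formula is satisfiable.

Yes


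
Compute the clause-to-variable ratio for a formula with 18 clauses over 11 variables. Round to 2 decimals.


Clause-to-variable ratio = clauses / variables.
18 / 11 = 1.64.

1.64


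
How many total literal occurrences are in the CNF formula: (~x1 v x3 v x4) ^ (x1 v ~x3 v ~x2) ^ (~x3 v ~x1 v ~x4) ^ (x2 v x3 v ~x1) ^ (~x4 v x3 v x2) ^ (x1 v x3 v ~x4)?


Clause lengths: 3, 3, 3, 3, 3, 3.
Sum = 3 + 3 + 3 + 3 + 3 + 3 = 18.

18


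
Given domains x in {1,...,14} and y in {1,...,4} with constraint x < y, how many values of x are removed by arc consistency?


For the constraint x < y, x needs a supporting value in y's domain.
x can be at most 3 (one less than y's maximum).
Valid x values from domain: 3 out of 14.
Pruned = 14 - 3 = 11.

11


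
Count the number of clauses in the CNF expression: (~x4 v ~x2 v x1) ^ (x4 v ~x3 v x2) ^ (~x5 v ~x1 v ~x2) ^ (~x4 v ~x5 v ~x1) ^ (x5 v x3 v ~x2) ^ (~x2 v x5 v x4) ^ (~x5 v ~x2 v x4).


Each group enclosed in parentheses joined by ^ is one clause.
Counting the conjuncts: 7 clauses.

7


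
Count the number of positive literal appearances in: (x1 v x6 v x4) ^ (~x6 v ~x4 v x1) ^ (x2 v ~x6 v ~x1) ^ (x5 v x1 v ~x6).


Scan each clause for unnegated literals.
Clause 1: 3 positive; Clause 2: 1 positive; Clause 3: 1 positive; Clause 4: 2 positive.
Total positive literal occurrences = 7.

7


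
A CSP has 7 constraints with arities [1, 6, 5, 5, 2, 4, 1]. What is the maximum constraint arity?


The arities are: 1, 6, 5, 5, 2, 4, 1.
Scan for the maximum value.
Maximum arity = 6.

6


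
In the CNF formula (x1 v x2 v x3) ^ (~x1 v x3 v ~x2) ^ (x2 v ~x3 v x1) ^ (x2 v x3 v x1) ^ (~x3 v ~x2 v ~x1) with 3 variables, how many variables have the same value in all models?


Find all satisfying assignments: 4 model(s).
Check which variables have the same value in every model.
No variable is fixed across all models.
Backbone size = 0.

0


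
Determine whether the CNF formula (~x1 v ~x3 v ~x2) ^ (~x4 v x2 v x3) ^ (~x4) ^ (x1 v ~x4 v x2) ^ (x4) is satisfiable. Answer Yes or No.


Check all 16 possible truth assignments.
Number of satisfying assignments found: 0.
The formula is unsatisfiable.

No


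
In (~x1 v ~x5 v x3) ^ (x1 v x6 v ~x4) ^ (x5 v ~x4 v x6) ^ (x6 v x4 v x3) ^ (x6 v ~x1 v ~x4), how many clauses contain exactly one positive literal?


A definite clause has exactly one positive literal.
Clause 1: 1 positive -> definite
Clause 2: 2 positive -> not definite
Clause 3: 2 positive -> not definite
Clause 4: 3 positive -> not definite
Clause 5: 1 positive -> definite
Definite clause count = 2.

2


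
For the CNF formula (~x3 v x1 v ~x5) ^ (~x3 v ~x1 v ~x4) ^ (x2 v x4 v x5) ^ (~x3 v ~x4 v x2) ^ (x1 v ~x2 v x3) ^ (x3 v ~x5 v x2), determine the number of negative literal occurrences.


Scan each clause for negated literals.
Clause 1: 2 negative; Clause 2: 3 negative; Clause 3: 0 negative; Clause 4: 2 negative; Clause 5: 1 negative; Clause 6: 1 negative.
Total negative literal occurrences = 9.

9


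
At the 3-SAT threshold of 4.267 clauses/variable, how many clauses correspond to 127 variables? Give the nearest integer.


The 3-SAT phase transition occurs at approximately 4.267 clauses per variable.
m = 4.267 * 127 = 541.909.
Rounded to nearest integer: 542.

542


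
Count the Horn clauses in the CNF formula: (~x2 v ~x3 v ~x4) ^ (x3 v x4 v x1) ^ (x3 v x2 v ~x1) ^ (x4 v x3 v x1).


A Horn clause has at most one positive literal.
Clause 1: 0 positive lit(s) -> Horn
Clause 2: 3 positive lit(s) -> not Horn
Clause 3: 2 positive lit(s) -> not Horn
Clause 4: 3 positive lit(s) -> not Horn
Total Horn clauses = 1.

1


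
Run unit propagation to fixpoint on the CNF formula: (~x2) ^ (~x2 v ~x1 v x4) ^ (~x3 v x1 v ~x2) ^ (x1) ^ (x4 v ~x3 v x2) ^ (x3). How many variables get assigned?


Unit propagation repeatedly assigns the literal in any unit clause, then simplifies.
Assignments in order: x2 = F, x1 = T, x3 = T, x4 = T.
No further unit clauses remain.
Total variables assigned = 4.

4


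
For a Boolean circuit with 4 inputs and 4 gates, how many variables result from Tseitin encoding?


The Tseitin transformation introduces one auxiliary variable per gate.
Total variables = inputs + gates = 4 + 4 = 8.

8


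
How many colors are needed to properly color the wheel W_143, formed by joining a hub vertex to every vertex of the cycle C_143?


W_143 consists of the cycle C_143 together with a hub vertex adjacent to every cycle vertex.
The cycle C_143 needs 3 colors (odd cycle -> 3).
The hub is adjacent to every cycle vertex, so it must receive a new color distinct from all of them.
Chromatic number = 3 + 1 = 4.

4


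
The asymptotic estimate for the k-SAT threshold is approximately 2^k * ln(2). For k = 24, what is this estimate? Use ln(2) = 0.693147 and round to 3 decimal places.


Using the asymptotic formula: threshold ~ 2^k * ln(2).
2^24 = 16777216.
16777216 * 0.693147 = 11629076.939.

11629076.939


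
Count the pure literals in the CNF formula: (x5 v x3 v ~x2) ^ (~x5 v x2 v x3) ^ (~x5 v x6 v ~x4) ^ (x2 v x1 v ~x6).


A pure literal appears in only one polarity across all clauses.
Pure literals: x1 (positive only), x3 (positive only), x4 (negative only).
Count = 3.

3


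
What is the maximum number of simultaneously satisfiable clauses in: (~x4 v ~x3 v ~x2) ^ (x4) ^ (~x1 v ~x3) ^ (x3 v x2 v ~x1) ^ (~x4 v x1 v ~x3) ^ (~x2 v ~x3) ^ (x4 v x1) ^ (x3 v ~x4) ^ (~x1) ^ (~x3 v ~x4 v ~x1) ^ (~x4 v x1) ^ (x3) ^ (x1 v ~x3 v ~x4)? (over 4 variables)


Enumerate all 16 truth assignments.
For each, count how many of the 13 clauses are satisfied.
The formula is not fully satisfiable, so the maximum is below 13.
Maximum simultaneously satisfiable clauses = 11.

11


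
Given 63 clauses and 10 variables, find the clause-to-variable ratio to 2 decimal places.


Clause-to-variable ratio = clauses / variables.
63 / 10 = 6.3.

6.3


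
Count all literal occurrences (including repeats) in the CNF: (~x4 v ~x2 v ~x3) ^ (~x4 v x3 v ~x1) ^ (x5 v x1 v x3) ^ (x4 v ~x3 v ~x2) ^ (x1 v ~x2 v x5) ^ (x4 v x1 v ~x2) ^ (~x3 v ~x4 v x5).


Clause lengths: 3, 3, 3, 3, 3, 3, 3.
Sum = 3 + 3 + 3 + 3 + 3 + 3 + 3 = 21.

21


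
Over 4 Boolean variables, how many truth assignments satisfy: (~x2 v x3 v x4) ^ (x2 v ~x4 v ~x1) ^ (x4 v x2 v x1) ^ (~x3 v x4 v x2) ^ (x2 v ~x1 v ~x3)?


Enumerate all 16 truth assignments over 4 variables.
Test each against every clause.
Satisfying assignments found: 9.

9


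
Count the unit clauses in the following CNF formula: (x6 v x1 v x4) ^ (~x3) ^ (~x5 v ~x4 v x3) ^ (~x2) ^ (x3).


A unit clause contains exactly one literal.
Unit clauses found: (~x3), (~x2), (x3).
Count = 3.

3


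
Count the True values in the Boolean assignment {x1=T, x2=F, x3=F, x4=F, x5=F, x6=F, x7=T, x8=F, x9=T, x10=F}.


The weight is the number of variables assigned True.
True variables: x1, x7, x9.
Weight = 3.

3


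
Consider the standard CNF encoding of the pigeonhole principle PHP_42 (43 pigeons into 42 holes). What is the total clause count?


The PHP encoding has two parts:
1) At-least-one-hole clauses: 43 (one per pigeon, each with 42 literals).
2) At-most-one-pigeon-per-hole clauses: 42 holes * C(43,2) = 42 * 903 = 37926.
Total clauses = 43 + 37926 = 37969.

37969
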